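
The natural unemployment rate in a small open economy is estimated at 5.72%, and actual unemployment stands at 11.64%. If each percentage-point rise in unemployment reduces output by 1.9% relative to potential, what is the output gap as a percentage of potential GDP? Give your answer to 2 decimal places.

The unemployment gap is 11.64 - 5.72 = 5.92 percentage points.
Okun's law gives an output gap of -1.9 × 5.92 = -11.248%, i.e. 11.25% below potential.

-11.25%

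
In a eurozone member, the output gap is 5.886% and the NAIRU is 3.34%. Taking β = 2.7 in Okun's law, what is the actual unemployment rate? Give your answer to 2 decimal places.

1.16%

From Okun's law, u - u* = -(output gap)/β = -(5.886)/2.7 = -2.18 points.
So u = 3.34 - 2.18 = 1.16%.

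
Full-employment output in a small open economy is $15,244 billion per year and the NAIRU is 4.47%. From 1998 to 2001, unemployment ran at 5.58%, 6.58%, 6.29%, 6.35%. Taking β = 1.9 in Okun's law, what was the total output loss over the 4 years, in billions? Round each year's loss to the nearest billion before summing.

Year 1998: gap = -1.9 × (5.58 - 4.47) = -2.109%, loss ≈ 15244 × 2.109/100 ≈ 321.
Year 1999: gap = -1.9 × (6.58 - 4.47) = -4.009%, loss ≈ 15244 × 4.009/100 ≈ 611.
Year 2000: gap = -1.9 × (6.29 - 4.47) = -3.458%, loss ≈ 15244 × 3.458/100 ≈ 527.
Year 2001: gap = -1.9 × (6.35 - 4.47) = -3.572%, loss ≈ 15244 × 3.572/100 ≈ 545.
Total lost output = 321 + 611 + 527 + 545 = 2004 billion.

$2,004 billion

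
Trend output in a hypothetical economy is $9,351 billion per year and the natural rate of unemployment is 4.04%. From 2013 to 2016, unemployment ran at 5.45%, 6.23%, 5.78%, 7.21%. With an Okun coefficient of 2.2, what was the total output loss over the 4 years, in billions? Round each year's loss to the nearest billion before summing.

$1,751 billion

Year 2013: gap = -2.2 × (5.45 - 4.04) = -3.102%, loss ≈ 9351 × 3.102/100 ≈ 290.
Year 2014: gap = -2.2 × (6.23 - 4.04) = -4.818%, loss ≈ 9351 × 4.818/100 ≈ 451.
Year 2015: gap = -2.2 × (5.78 - 4.04) = -3.828%, loss ≈ 9351 × 3.828/100 ≈ 358.
Year 2016: gap = -2.2 × (7.21 - 4.04) = -6.974%, loss ≈ 9351 × 6.974/100 ≈ 652.
Total lost output = 290 + 451 + 358 + 652 = 1751 billion.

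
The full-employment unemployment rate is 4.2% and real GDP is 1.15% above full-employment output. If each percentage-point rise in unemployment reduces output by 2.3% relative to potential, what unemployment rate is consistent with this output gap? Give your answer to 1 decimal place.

From Okun's law, u - u* = -(output gap)/β = -(1.15)/2.3 = -0.5 points.
So u = 4.2 - 0.5 = 3.7%.

3.7%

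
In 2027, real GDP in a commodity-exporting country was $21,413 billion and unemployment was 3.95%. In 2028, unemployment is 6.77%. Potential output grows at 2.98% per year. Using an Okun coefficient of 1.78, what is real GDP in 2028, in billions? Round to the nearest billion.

$20,976 billion

Δu = 6.77 - 3.95 = 2.82 points.
Okun's law (growth form): g_Y = g_Y* - β × Δu = 2.98 - 1.78 × (2.82) = 2.98 - 5.0196 = -2.0396%.
Real GDP in the next year = 21413 × (1 - 2.0396/100) = 21413 × 0.979604 ≈ 20976 billion.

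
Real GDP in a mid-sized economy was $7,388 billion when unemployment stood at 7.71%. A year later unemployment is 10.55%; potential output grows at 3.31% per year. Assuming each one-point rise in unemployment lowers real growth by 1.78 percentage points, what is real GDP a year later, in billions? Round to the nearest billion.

$7,259 billion

Δu = 10.55 - 7.71 = 2.84 points.
Okun's law (growth form): g_Y = g_Y* - β × Δu = 3.31 - 1.78 × (2.84) = 3.31 - 5.0552 = -1.7452%.
Real GDP in the next year = 7388 × (1 - 1.7452/100) = 7388 × 0.982548 ≈ 7259 billion.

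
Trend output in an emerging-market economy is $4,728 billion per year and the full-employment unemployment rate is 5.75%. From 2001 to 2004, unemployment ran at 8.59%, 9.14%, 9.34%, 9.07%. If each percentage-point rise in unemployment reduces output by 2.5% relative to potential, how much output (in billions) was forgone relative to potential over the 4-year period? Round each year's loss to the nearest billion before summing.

Year 2001: gap = -2.5 × (8.59 - 5.75) = -7.1%, loss ≈ 4728 × 7.1/100 ≈ 336.
Year 2002: gap = -2.5 × (9.14 - 5.75) = -8.475%, loss ≈ 4728 × 8.475/100 ≈ 401.
Year 2003: gap = -2.5 × (9.34 - 5.75) = -8.975%, loss ≈ 4728 × 8.975/100 ≈ 424.
Year 2004: gap = -2.5 × (9.07 - 5.75) = -8.3%, loss ≈ 4728 × 8.3/100 ≈ 392.
Total lost output = 336 + 401 + 424 + 392 = 1553 billion.

$1,553 billion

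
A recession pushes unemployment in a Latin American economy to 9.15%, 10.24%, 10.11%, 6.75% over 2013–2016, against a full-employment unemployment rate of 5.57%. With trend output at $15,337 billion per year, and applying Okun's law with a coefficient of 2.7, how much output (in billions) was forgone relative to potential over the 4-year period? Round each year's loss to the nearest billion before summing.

Year 2013: gap = -2.7 × (9.15 - 5.57) = -9.666%, loss ≈ 15337 × 9.666/100 ≈ 1482.
Year 2014: gap = -2.7 × (10.24 - 5.57) = -12.609%, loss ≈ 15337 × 12.609/100 ≈ 1934.
Year 2015: gap = -2.7 × (10.11 - 5.57) = -12.258%, loss ≈ 15337 × 12.258/100 ≈ 1880.
Year 2016: gap = -2.7 × (6.75 - 5.57) = -3.186%, loss ≈ 15337 × 3.186/100 ≈ 489.
Total lost output = 1482 + 1934 + 1880 + 489 = 5785 billion.

$5,785 billion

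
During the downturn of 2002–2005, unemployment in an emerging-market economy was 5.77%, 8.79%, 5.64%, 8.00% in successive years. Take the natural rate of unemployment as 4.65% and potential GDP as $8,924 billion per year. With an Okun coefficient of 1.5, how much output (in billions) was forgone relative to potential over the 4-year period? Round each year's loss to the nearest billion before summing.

$1,285 billion

Year 2002: gap = -1.5 × (5.77 - 4.65) = -1.68%, loss ≈ 8924 × 1.68/100 ≈ 150.
Year 2003: gap = -1.5 × (8.79 - 4.65) = -6.21%, loss ≈ 8924 × 6.21/100 ≈ 554.
Year 2004: gap = -1.5 × (5.64 - 4.65) = -1.485%, loss ≈ 8924 × 1.485/100 ≈ 133.
Year 2005: gap = -1.5 × (8 - 4.65) = -5.025%, loss ≈ 8924 × 5.025/100 ≈ 448.
Total lost output = 150 + 554 + 133 + 448 = 1285 billion.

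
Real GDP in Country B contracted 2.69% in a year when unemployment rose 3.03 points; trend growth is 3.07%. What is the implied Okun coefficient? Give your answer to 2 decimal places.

β ≈ 1.90

Growth form: g_Y = g_Y* - β × Δu, so β = (g_Y* - g_Y)/Δu.
β = (3.07 + 2.69)/3.03 = 5.76/3.03 = 1.90.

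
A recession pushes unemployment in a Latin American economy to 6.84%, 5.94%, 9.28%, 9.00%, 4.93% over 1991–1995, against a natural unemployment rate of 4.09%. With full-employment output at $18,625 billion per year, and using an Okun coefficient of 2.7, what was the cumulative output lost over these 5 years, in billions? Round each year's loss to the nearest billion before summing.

Year 1991: gap = -2.7 × (6.84 - 4.09) = -7.425%, loss ≈ 18625 × 7.425/100 ≈ 1383.
Year 1992: gap = -2.7 × (5.94 - 4.09) = -4.995%, loss ≈ 18625 × 4.995/100 ≈ 930.
Year 1993: gap = -2.7 × (9.28 - 4.09) = -14.013%, loss ≈ 18625 × 14.013/100 ≈ 2610.
Year 1994: gap = -2.7 × (9 - 4.09) = -13.257%, loss ≈ 18625 × 13.257/100 ≈ 2469.
Year 1995: gap = -2.7 × (4.93 - 4.09) = -2.268%, loss ≈ 18625 × 2.268/100 ≈ 422.
Total lost output = 1383 + 930 + 2610 + 2469 + 422 = 7814 billion.

$7,814 billion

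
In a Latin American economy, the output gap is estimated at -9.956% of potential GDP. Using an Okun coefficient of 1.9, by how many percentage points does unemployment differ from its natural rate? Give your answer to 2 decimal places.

Okun's law: output gap = -β × (u - u*), so u - u* = -(output gap)/β.
u - u* = -(-9.956)/1.9 = 5.24 percentage points.

5.24 percentage points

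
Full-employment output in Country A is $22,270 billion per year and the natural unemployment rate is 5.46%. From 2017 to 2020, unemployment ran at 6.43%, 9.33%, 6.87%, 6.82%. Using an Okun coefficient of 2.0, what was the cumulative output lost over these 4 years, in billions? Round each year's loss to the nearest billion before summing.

$3,390 billion

Year 2017: gap = -2.0 × (6.43 - 5.46) = -1.94%, loss ≈ 22270 × 1.94/100 ≈ 432.
Year 2018: gap = -2.0 × (9.33 - 5.46) = -7.74%, loss ≈ 22270 × 7.74/100 ≈ 1724.
Year 2019: gap = -2.0 × (6.87 - 5.46) = -2.82%, loss ≈ 22270 × 2.82/100 ≈ 628.
Year 2020: gap = -2.0 × (6.82 - 5.46) = -2.72%, loss ≈ 22270 × 2.72/100 ≈ 606.
Total lost output = 432 + 1724 + 628 + 606 = 3390 billion.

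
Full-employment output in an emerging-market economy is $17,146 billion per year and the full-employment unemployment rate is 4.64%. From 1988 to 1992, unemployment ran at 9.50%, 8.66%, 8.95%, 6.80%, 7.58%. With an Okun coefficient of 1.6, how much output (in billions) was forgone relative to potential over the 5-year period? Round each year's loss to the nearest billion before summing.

Year 1988: gap = -1.6 × (9.5 - 4.64) = -7.776%, loss ≈ 17146 × 7.776/100 ≈ 1333.
Year 1989: gap = -1.6 × (8.66 - 4.64) = -6.432%, loss ≈ 17146 × 6.432/100 ≈ 1103.
Year 1990: gap = -1.6 × (8.95 - 4.64) = -6.896%, loss ≈ 17146 × 6.896/100 ≈ 1182.
Year 1991: gap = -1.6 × (6.8 - 4.64) = -3.456%, loss ≈ 17146 × 3.456/100 ≈ 593.
Year 1992: gap = -1.6 × (7.58 - 4.64) = -4.704%, loss ≈ 17146 × 4.704/100 ≈ 807.
Total lost output = 1333 + 1103 + 1182 + 593 + 807 = 5018 billion.

$5,018 billion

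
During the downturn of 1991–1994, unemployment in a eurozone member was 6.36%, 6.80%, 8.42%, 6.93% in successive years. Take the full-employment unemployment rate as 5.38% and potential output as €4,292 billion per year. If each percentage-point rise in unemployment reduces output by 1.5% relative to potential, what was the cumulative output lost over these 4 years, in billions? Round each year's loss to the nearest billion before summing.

€450 billion

Year 1991: gap = -1.5 × (6.36 - 5.38) = -1.47%, loss ≈ 4292 × 1.47/100 ≈ 63.
Year 1992: gap = -1.5 × (6.8 - 5.38) = -2.13%, loss ≈ 4292 × 2.13/100 ≈ 91.
Year 1993: gap = -1.5 × (8.42 - 5.38) = -4.56%, loss ≈ 4292 × 4.56/100 ≈ 196.
Year 1994: gap = -1.5 × (6.93 - 5.38) = -2.325%, loss ≈ 4292 × 2.325/100 ≈ 100.
Total lost output = 63 + 91 + 196 + 100 = 450 billion.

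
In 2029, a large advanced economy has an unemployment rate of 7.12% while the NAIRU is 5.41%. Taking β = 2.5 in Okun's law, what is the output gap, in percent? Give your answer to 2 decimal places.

-4.28%

The unemployment gap is 7.12 - 5.41 = 1.71 percentage points.
Okun's law gives an output gap of -2.5 × 1.71 = -4.275%, i.e. 4.28% below potential.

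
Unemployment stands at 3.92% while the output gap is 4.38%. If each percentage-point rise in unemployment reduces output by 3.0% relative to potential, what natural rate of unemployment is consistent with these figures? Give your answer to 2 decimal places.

From Okun's law, u - u* = -(output gap)/β = -(4.38)/3.0 = -1.46 points.
So u* = 3.92 + 1.46 = 5.38%.

5.38%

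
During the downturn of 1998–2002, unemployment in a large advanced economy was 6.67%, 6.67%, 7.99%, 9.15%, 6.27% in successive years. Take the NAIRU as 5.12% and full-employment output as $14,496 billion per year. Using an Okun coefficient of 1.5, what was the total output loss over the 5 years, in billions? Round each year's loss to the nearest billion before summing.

$2,424 billion

Year 1998: gap = -1.5 × (6.67 - 5.12) = -2.325%, loss ≈ 14496 × 2.325/100 ≈ 337.
Year 1999: gap = -1.5 × (6.67 - 5.12) = -2.325%, loss ≈ 14496 × 2.325/100 ≈ 337.
Year 2000: gap = -1.5 × (7.99 - 5.12) = -4.305%, loss ≈ 14496 × 4.305/100 ≈ 624.
Year 2001: gap = -1.5 × (9.15 - 5.12) = -6.045%, loss ≈ 14496 × 6.045/100 ≈ 876.
Year 2002: gap = -1.5 × (6.27 - 5.12) = -1.725%, loss ≈ 14496 × 1.725/100 ≈ 250.
Total lost output = 337 + 337 + 624 + 876 + 250 = 2424 billion.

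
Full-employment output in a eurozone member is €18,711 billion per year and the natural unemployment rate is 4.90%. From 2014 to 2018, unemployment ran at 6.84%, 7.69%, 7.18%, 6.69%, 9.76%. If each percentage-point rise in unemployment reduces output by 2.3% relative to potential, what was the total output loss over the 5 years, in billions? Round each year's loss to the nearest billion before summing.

Year 2014: gap = -2.3 × (6.84 - 4.9) = -4.462%, loss ≈ 18711 × 4.462/100 ≈ 835.
Year 2015: gap = -2.3 × (7.69 - 4.9) = -6.417%, loss ≈ 18711 × 6.417/100 ≈ 1201.
Year 2016: gap = -2.3 × (7.18 - 4.9) = -5.244%, loss ≈ 18711 × 5.244/100 ≈ 981.
Year 2017: gap = -2.3 × (6.69 - 4.9) = -4.117%, loss ≈ 18711 × 4.117/100 ≈ 770.
Year 2018: gap = -2.3 × (9.76 - 4.9) = -11.178%, loss ≈ 18711 × 11.178/100 ≈ 2092.
Total lost output = 835 + 1201 + 981 + 770 + 2092 = 5879 billion.

€5,879 billion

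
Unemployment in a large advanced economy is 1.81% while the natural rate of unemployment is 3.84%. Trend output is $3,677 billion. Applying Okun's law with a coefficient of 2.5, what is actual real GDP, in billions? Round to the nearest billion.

Unemployment gap = 1.81 - 3.84 = -2.03 points, so the output gap is -2.5 × (-2.03) = 5.075%.
Actual GDP = 3677 × (1 + 5.075/100) = 3677 × 1.05075 ≈ 3864 billion.

$3,864 billion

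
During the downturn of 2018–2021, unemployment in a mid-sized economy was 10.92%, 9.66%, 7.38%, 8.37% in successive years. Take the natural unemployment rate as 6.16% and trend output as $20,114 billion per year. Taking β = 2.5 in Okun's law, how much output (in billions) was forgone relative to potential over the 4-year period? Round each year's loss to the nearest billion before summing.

Year 2018: gap = -2.5 × (10.92 - 6.16) = -11.9%, loss ≈ 20114 × 11.9/100 ≈ 2394.
Year 2019: gap = -2.5 × (9.66 - 6.16) = -8.75%, loss ≈ 20114 × 8.75/100 ≈ 1760.
Year 2020: gap = -2.5 × (7.38 - 6.16) = -3.05%, loss ≈ 20114 × 3.05/100 ≈ 613.
Year 2021: gap = -2.5 × (8.37 - 6.16) = -5.525%, loss ≈ 20114 × 5.525/100 ≈ 1111.
Total lost output = 2394 + 1760 + 613 + 1111 = 5878 billion.

$5,878 billion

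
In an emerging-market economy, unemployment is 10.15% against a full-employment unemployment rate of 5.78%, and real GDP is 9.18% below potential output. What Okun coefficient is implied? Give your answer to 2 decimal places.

β ≈ 2.10

Okun's law: output gap = -β × (u - u*).
-9.18 = -β × (10.15 - 5.78) = -β × 4.37, so β = 9.18/4.37 = 2.10.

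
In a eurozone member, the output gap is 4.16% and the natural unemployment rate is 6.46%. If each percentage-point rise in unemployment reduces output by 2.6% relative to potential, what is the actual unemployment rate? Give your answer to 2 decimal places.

From Okun's law, u - u* = -(output gap)/β = -(4.16)/2.6 = -1.6 points.
So u = 6.46 - 1.6 = 4.86%.

4.86%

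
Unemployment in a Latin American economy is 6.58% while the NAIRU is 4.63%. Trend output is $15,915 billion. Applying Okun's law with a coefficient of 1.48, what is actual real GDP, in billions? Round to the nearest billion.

Unemployment gap = 6.58 - 4.63 = 1.95 points, so the output gap is -1.48 × 1.95 = -2.886%.
Actual GDP = 15915 × (1 - 2.886/100) = 15915 × 0.97114 ≈ 15456 billion.

$15,456 billion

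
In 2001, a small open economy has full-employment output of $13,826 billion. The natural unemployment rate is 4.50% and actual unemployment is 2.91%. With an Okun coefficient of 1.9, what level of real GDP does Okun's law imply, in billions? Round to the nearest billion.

$14,244 billion

Unemployment gap = 2.91 - 4.5 = -1.59 points, so the output gap is -1.9 × (-1.59) = 3.021%.
Actual GDP = 13826 × (1 + 3.021/100) = 13826 × 1.03021 ≈ 14244 billion.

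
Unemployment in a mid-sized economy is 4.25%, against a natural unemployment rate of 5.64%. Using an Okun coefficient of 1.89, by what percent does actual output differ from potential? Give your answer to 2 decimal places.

2.63%

The unemployment gap is 4.25 - 5.64 = -1.39 percentage points.
Okun's law gives an output gap of -1.89 × (-1.39) = 2.6271%, i.e. 2.63% above potential.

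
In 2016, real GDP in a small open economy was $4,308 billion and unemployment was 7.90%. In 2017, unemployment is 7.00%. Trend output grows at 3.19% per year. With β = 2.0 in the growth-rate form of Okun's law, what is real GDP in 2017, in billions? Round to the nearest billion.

Δu = 7 - 7.9 = -0.9 points.
Okun's law (growth form): g_Y = g_Y* - β × Δu = 3.19 - 2.0 × (-0.90) = 3.19 + 1.8 = 4.99%.
Real GDP in the next year = 4308 × (1 + 4.99/100) = 4308 × 1.0499 ≈ 4523 billion.

$4,523 billion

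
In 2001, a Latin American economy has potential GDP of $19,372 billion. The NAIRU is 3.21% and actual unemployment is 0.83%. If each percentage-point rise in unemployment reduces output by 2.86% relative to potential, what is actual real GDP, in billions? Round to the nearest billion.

Unemployment gap = 0.83 - 3.21 = -2.38 points, so the output gap is -2.86 × (-2.38) = 6.8068%.
Actual GDP = 19372 × (1 + 6.8068/100) = 19372 × 1.068068 ≈ 20691 billion.

$20,691 billion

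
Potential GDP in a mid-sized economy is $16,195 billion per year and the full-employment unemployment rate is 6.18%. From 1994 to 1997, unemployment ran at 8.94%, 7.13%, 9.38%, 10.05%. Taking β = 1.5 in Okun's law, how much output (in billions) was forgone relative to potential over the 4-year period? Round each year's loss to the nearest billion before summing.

Year 1994: gap = -1.5 × (8.94 - 6.18) = -4.14%, loss ≈ 16195 × 4.14/100 ≈ 670.
Year 1995: gap = -1.5 × (7.13 - 6.18) = -1.425%, loss ≈ 16195 × 1.425/100 ≈ 231.
Year 1996: gap = -1.5 × (9.38 - 6.18) = -4.8%, loss ≈ 16195 × 4.8/100 ≈ 777.
Year 1997: gap = -1.5 × (10.05 - 6.18) = -5.805%, loss ≈ 16195 × 5.805/100 ≈ 940.
Total lost output = 670 + 231 + 777 + 940 = 2618 billion.

$2,618 billion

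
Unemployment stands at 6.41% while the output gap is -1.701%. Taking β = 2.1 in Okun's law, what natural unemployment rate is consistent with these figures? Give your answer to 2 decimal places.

5.60%

From Okun's law, u - u* = -(output gap)/β = -(-1.701)/2.1 = 0.81 points.
So u* = 6.41 - 0.81 = 5.60%.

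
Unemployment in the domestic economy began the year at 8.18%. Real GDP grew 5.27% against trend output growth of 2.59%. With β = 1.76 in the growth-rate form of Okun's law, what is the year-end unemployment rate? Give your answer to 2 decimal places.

6.66%

Growth-rate Okun's law: g_Y = g_Y* - β × Δu, so Δu = (g_Y* - g_Y)/β.
Δu = (2.59 - 5.27)/1.76 = -2.68/1.76 = -1.52 percentage points.
Year-end unemployment = 8.18 - 1.52 = 6.66%.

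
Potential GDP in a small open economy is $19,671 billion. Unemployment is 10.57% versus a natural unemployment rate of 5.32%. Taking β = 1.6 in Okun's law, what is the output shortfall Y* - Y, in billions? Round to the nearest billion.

$1,652 billion

Output gap = -1.6 × (10.57 - 5.32) = -1.6 × 5.25 = -8.4%.
Actual GDP ≈ 19671 × 0.916 ≈ 18019 billion, so the shortfall is 19671 - 18019 = 1652 billion.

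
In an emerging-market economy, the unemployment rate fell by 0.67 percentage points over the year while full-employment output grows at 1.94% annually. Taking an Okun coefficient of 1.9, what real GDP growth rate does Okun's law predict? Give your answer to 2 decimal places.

3.21%

Growth-rate Okun's law: g_Y = g_Y* - β × Δu.
g_Y = 1.94 - 1.9 × (-0.67) = 1.94 + 1.273 = 3.213%, i.e. 3.21% to 2 d.p.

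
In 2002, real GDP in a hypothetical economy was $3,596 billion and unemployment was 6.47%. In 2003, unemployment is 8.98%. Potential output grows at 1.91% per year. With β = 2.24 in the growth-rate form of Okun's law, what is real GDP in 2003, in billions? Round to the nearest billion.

$3,463 billion

Δu = 8.98 - 6.47 = 2.51 points.
Okun's law (growth form): g_Y = g_Y* - β × Δu = 1.91 - 2.24 × (2.51) = 1.91 - 5.6224 = -3.7124%.
Real GDP in the next year = 3596 × (1 - 3.7124/100) = 3596 × 0.962876 ≈ 3463 billion.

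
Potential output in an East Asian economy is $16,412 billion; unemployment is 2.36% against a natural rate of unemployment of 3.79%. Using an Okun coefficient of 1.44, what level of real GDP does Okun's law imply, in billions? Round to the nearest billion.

$16,750 billion

Unemployment gap = 2.36 - 3.79 = -1.43 points, so the output gap is -1.44 × (-1.43) = 2.0592%.
Actual GDP = 16412 × (1 + 2.0592/100) = 16412 × 1.020592 ≈ 16750 billion.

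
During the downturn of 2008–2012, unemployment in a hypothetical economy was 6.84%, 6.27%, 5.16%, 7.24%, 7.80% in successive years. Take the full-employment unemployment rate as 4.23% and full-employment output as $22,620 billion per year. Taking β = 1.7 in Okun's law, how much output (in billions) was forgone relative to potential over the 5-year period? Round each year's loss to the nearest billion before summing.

Year 2008: gap = -1.7 × (6.84 - 4.23) = -4.437%, loss ≈ 22620 × 4.437/100 ≈ 1004.
Year 2009: gap = -1.7 × (6.27 - 4.23) = -3.468%, loss ≈ 22620 × 3.468/100 ≈ 784.
Year 2010: gap = -1.7 × (5.16 - 4.23) = -1.581%, loss ≈ 22620 × 1.581/100 ≈ 358.
Year 2011: gap = -1.7 × (7.24 - 4.23) = -5.117%, loss ≈ 22620 × 5.117/100 ≈ 1157.
Year 2012: gap = -1.7 × (7.8 - 4.23) = -6.069%, loss ≈ 22620 × 6.069/100 ≈ 1373.
Total lost output = 1004 + 784 + 358 + 1157 + 1373 = 4676 billion.

$4,676 billion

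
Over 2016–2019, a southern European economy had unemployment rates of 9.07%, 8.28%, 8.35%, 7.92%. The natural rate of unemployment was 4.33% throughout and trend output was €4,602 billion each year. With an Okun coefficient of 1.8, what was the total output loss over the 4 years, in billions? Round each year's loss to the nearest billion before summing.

€1,350 billion

Year 2016: gap = -1.8 × (9.07 - 4.33) = -8.532%, loss ≈ 4602 × 8.532/100 ≈ 393.
Year 2017: gap = -1.8 × (8.28 - 4.33) = -7.11%, loss ≈ 4602 × 7.11/100 ≈ 327.
Year 2018: gap = -1.8 × (8.35 - 4.33) = -7.236%, loss ≈ 4602 × 7.236/100 ≈ 333.
Year 2019: gap = -1.8 × (7.92 - 4.33) = -6.462%, loss ≈ 4602 × 6.462/100 ≈ 297.
Total lost output = 393 + 327 + 333 + 297 = 1350 billion.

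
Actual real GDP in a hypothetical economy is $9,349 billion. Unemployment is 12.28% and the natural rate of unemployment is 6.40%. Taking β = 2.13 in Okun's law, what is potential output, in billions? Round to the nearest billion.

$10,688 billion

Unemployment gap = 12.28 - 6.4 = 5.88 points, so output gap = -2.13 × 5.88 = -12.5244%.
Since Y = Y* × (1 + gap/100), Y* = 9349/0.874756 ≈ 10688 billion.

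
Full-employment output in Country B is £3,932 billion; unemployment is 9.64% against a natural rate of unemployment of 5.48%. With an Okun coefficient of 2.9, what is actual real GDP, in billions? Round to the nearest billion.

£3,458 billion

Unemployment gap = 9.64 - 5.48 = 4.16 points, so the output gap is -2.9 × 4.16 = -12.064%.
Actual GDP = 3932 × (1 - 12.064/100) = 3932 × 0.87936 ≈ 3458 billion.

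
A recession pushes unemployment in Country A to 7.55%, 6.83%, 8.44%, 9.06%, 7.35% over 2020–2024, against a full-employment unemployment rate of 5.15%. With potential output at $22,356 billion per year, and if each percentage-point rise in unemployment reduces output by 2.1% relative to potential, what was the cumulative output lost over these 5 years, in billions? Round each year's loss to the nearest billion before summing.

$6,330 billion

Year 2020: gap = -2.1 × (7.55 - 5.15) = -5.04%, loss ≈ 22356 × 5.04/100 ≈ 1127.
Year 2021: gap = -2.1 × (6.83 - 5.15) = -3.528%, loss ≈ 22356 × 3.528/100 ≈ 789.
Year 2022: gap = -2.1 × (8.44 - 5.15) = -6.909%, loss ≈ 22356 × 6.909/100 ≈ 1545.
Year 2023: gap = -2.1 × (9.06 - 5.15) = -8.211%, loss ≈ 22356 × 8.211/100 ≈ 1836.
Year 2024: gap = -2.1 × (7.35 - 5.15) = -4.62%, loss ≈ 22356 × 4.62/100 ≈ 1033.
Total lost output = 1127 + 789 + 1545 + 1836 + 1033 = 6330 billion.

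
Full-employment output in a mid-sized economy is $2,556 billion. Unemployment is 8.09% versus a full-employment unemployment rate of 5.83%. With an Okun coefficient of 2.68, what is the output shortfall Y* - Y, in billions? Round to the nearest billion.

Output gap = -2.68 × (8.09 - 5.83) = -2.68 × 2.26 = -6.0568%.
Actual GDP ≈ 2556 × 0.939432 ≈ 2401 billion, so the shortfall is 2556 - 2401 = 155 billion.

$155 billion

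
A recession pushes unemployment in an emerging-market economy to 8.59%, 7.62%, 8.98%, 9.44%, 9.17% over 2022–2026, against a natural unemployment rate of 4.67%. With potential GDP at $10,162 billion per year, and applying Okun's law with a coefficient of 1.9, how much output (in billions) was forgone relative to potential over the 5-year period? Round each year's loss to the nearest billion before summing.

$3,949 billion

Year 2022: gap = -1.9 × (8.59 - 4.67) = -7.448%, loss ≈ 10162 × 7.448/100 ≈ 757.
Year 2023: gap = -1.9 × (7.62 - 4.67) = -5.605%, loss ≈ 10162 × 5.605/100 ≈ 570.
Year 2024: gap = -1.9 × (8.98 - 4.67) = -8.189%, loss ≈ 10162 × 8.189/100 ≈ 832.
Year 2025: gap = -1.9 × (9.44 - 4.67) = -9.063%, loss ≈ 10162 × 9.063/100 ≈ 921.
Year 2026: gap = -1.9 × (9.17 - 4.67) = -8.55%, loss ≈ 10162 × 8.55/100 ≈ 869.
Total lost output = 757 + 570 + 832 + 921 + 869 = 3949 billion.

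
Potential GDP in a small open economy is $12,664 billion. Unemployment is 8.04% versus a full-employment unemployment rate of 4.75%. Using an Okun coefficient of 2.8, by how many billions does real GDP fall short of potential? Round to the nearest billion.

$1,167 billion

Output gap = -2.8 × (8.04 - 4.75) = -2.8 × 3.29 = -9.212%.
Actual GDP ≈ 12664 × 0.90788 ≈ 11497 billion, so the shortfall is 12664 - 11497 = 1167 billion.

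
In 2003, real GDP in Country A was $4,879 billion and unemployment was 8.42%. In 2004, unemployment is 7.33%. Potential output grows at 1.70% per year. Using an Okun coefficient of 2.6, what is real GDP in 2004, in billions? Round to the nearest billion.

Δu = 7.33 - 8.42 = -1.09 points.
Okun's law (growth form): g_Y = g_Y* - β × Δu = 1.70 - 2.6 × (-1.09) = 1.7 + 2.834 = 4.534%.
Real GDP in the next year = 4879 × (1 + 4.534/100) = 4879 × 1.04534 ≈ 5100 billion.

$5,100 billion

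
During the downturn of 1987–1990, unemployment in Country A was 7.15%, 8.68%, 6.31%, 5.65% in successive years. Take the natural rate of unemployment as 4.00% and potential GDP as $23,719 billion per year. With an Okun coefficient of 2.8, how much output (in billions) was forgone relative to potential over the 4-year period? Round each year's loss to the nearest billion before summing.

Year 1987: gap = -2.8 × (7.15 - 4) = -8.82%, loss ≈ 23719 × 8.82/100 ≈ 2092.
Year 1988: gap = -2.8 × (8.68 - 4) = -13.104%, loss ≈ 23719 × 13.104/100 ≈ 3108.
Year 1989: gap = -2.8 × (6.31 - 4) = -6.468%, loss ≈ 23719 × 6.468/100 ≈ 1534.
Year 1990: gap = -2.8 × (5.65 - 4) = -4.62%, loss ≈ 23719 × 4.62/100 ≈ 1096.
Total lost output = 2092 + 3108 + 1534 + 1096 = 7830 billion.

$7,830 billion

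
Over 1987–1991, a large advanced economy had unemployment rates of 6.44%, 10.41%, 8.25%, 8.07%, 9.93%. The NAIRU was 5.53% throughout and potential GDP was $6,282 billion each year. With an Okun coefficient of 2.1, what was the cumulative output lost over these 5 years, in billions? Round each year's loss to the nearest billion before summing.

Year 1987: gap = -2.1 × (6.44 - 5.53) = -1.911%, loss ≈ 6282 × 1.911/100 ≈ 120.
Year 1988: gap = -2.1 × (10.41 - 5.53) = -10.248%, loss ≈ 6282 × 10.248/100 ≈ 644.
Year 1989: gap = -2.1 × (8.25 - 5.53) = -5.712%, loss ≈ 6282 × 5.712/100 ≈ 359.
Year 1990: gap = -2.1 × (8.07 - 5.53) = -5.334%, loss ≈ 6282 × 5.334/100 ≈ 335.
Year 1991: gap = -2.1 × (9.93 - 5.53) = -9.24%, loss ≈ 6282 × 9.24/100 ≈ 580.
Total lost output = 120 + 644 + 359 + 335 + 580 = 2038 billion.

$2,038 billion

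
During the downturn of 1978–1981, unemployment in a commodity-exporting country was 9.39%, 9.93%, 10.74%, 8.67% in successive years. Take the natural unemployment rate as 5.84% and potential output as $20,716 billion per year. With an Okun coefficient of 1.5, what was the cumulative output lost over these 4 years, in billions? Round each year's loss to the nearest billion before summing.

$4,776 billion

Year 1978: gap = -1.5 × (9.39 - 5.84) = -5.325%, loss ≈ 20716 × 5.325/100 ≈ 1103.
Year 1979: gap = -1.5 × (9.93 - 5.84) = -6.135%, loss ≈ 20716 × 6.135/100 ≈ 1271.
Year 1980: gap = -1.5 × (10.74 - 5.84) = -7.35%, loss ≈ 20716 × 7.35/100 ≈ 1523.
Year 1981: gap = -1.5 × (8.67 - 5.84) = -4.245%, loss ≈ 20716 × 4.245/100 ≈ 879.
Total lost output = 1103 + 1271 + 1523 + 879 = 4776 billion.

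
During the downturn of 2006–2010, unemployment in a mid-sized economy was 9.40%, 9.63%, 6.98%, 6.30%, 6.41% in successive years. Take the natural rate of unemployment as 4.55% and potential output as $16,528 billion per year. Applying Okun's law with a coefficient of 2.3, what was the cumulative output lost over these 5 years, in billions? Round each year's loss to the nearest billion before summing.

Year 2006: gap = -2.3 × (9.4 - 4.55) = -11.155%, loss ≈ 16528 × 11.155/100 ≈ 1844.
Year 2007: gap = -2.3 × (9.63 - 4.55) = -11.684%, loss ≈ 16528 × 11.684/100 ≈ 1931.
Year 2008: gap = -2.3 × (6.98 - 4.55) = -5.589%, loss ≈ 16528 × 5.589/100 ≈ 924.
Year 2009: gap = -2.3 × (6.3 - 4.55) = -4.025%, loss ≈ 16528 × 4.025/100 ≈ 665.
Year 2010: gap = -2.3 × (6.41 - 4.55) = -4.278%, loss ≈ 16528 × 4.278/100 ≈ 707.
Total lost output = 1844 + 1931 + 924 + 665 + 707 = 6071 billion.

$6,071 billion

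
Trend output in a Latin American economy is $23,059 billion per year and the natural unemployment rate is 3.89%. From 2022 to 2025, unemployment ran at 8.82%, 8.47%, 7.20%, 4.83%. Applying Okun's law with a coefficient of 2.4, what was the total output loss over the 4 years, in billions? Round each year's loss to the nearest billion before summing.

Year 2022: gap = -2.4 × (8.82 - 3.89) = -11.832%, loss ≈ 23059 × 11.832/100 ≈ 2728.
Year 2023: gap = -2.4 × (8.47 - 3.89) = -10.992%, loss ≈ 23059 × 10.992/100 ≈ 2535.
Year 2024: gap = -2.4 × (7.2 - 3.89) = -7.944%, loss ≈ 23059 × 7.944/100 ≈ 1832.
Year 2025: gap = -2.4 × (4.83 - 3.89) = -2.256%, loss ≈ 23059 × 2.256/100 ≈ 520.
Total lost output = 2728 + 2535 + 1832 + 520 = 7615 billion.

$7,615 billion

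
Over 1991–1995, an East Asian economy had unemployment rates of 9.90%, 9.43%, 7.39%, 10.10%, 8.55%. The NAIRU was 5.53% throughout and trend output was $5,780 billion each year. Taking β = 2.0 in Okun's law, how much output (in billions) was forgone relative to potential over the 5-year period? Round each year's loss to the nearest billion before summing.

$2,048 billion

Year 1991: gap = -2.0 × (9.9 - 5.53) = -8.74%, loss ≈ 5780 × 8.74/100 ≈ 505.
Year 1992: gap = -2.0 × (9.43 - 5.53) = -7.8%, loss ≈ 5780 × 7.8/100 ≈ 451.
Year 1993: gap = -2.0 × (7.39 - 5.53) = -3.72%, loss ≈ 5780 × 3.72/100 ≈ 215.
Year 1994: gap = -2.0 × (10.1 - 5.53) = -9.14%, loss ≈ 5780 × 9.14/100 ≈ 528.
Year 1995: gap = -2.0 × (8.55 - 5.53) = -6.04%, loss ≈ 5780 × 6.04/100 ≈ 349.
Total lost output = 505 + 451 + 215 + 528 + 349 = 2048 billion.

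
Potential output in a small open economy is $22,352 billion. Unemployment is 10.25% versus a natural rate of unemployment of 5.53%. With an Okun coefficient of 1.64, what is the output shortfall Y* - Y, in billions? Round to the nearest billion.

$1,730 billion

Output gap = -1.64 × (10.25 - 5.53) = -1.64 × 4.72 = -7.7408%.
Actual GDP ≈ 22352 × 0.922592 ≈ 20622 billion, so the shortfall is 22352 - 20622 = 1730 billion.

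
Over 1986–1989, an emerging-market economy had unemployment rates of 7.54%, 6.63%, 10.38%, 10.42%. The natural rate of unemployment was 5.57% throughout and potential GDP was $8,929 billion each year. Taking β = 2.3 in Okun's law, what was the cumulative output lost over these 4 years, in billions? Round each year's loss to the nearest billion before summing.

Year 1986: gap = -2.3 × (7.54 - 5.57) = -4.531%, loss ≈ 8929 × 4.531/100 ≈ 405.
Year 1987: gap = -2.3 × (6.63 - 5.57) = -2.438%, loss ≈ 8929 × 2.438/100 ≈ 218.
Year 1988: gap = -2.3 × (10.38 - 5.57) = -11.063%, loss ≈ 8929 × 11.063/100 ≈ 988.
Year 1989: gap = -2.3 × (10.42 - 5.57) = -11.155%, loss ≈ 8929 × 11.155/100 ≈ 996.
Total lost output = 405 + 218 + 988 + 996 = 2607 billion.

$2,607 billion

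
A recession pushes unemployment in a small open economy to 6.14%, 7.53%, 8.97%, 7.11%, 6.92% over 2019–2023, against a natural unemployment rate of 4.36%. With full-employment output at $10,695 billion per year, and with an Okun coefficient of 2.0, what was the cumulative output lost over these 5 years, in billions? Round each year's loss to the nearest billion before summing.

$3,181 billion

Year 2019: gap = -2.0 × (6.14 - 4.36) = -3.56%, loss ≈ 10695 × 3.56/100 ≈ 381.
Year 2020: gap = -2.0 × (7.53 - 4.36) = -6.34%, loss ≈ 10695 × 6.34/100 ≈ 678.
Year 2021: gap = -2.0 × (8.97 - 4.36) = -9.22%, loss ≈ 10695 × 9.22/100 ≈ 986.
Year 2022: gap = -2.0 × (7.11 - 4.36) = -5.5%, loss ≈ 10695 × 5.5/100 ≈ 588.
Year 2023: gap = -2.0 × (6.92 - 4.36) = -5.12%, loss ≈ 10695 × 5.12/100 ≈ 548.
Total lost output = 381 + 678 + 986 + 588 + 548 = 3181 billion.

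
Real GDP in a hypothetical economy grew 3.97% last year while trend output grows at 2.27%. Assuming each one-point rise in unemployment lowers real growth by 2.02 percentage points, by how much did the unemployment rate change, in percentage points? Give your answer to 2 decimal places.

Growth-rate Okun's law: g_Y = g_Y* - β × Δu, so Δu = (g_Y* - g_Y)/β.
Δu = (2.27 - 3.97)/2.02 = -1.7/2.02 = -0.84 percentage points.

-0.84 percentage points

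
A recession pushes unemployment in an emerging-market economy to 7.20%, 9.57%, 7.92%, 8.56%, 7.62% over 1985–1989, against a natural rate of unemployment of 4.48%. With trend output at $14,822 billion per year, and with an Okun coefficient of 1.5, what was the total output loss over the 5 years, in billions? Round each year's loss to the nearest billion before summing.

$4,107 billion

Year 1985: gap = -1.5 × (7.2 - 4.48) = -4.08%, loss ≈ 14822 × 4.08/100 ≈ 605.
Year 1986: gap = -1.5 × (9.57 - 4.48) = -7.635%, loss ≈ 14822 × 7.635/100 ≈ 1132.
Year 1987: gap = -1.5 × (7.92 - 4.48) = -5.16%, loss ≈ 14822 × 5.16/100 ≈ 765.
Year 1988: gap = -1.5 × (8.56 - 4.48) = -6.12%, loss ≈ 14822 × 6.12/100 ≈ 907.
Year 1989: gap = -1.5 × (7.62 - 4.48) = -4.71%, loss ≈ 14822 × 4.71/100 ≈ 698.
Total lost output = 605 + 1132 + 765 + 907 + 698 = 4107 billion.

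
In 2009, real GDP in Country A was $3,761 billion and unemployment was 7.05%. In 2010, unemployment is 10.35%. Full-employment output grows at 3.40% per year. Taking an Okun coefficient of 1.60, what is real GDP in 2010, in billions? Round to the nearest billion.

$3,690 billion

Δu = 10.35 - 7.05 = 3.3 points.
Okun's law (growth form): g_Y = g_Y* - β × Δu = 3.40 - 1.60 × (3.30) = 3.4 - 5.28 = -1.88%.
Real GDP in the next year = 3761 × (1 - 1.88/100) = 3761 × 0.9812 ≈ 3690 billion.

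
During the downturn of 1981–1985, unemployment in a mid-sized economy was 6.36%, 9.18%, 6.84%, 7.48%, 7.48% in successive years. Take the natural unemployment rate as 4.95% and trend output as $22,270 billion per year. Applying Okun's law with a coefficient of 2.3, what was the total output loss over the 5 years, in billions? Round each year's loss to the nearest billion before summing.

Year 1981: gap = -2.3 × (6.36 - 4.95) = -3.243%, loss ≈ 22270 × 3.243/100 ≈ 722.
Year 1982: gap = -2.3 × (9.18 - 4.95) = -9.729%, loss ≈ 22270 × 9.729/100 ≈ 2167.
Year 1983: gap = -2.3 × (6.84 - 4.95) = -4.347%, loss ≈ 22270 × 4.347/100 ≈ 968.
Year 1984: gap = -2.3 × (7.48 - 4.95) = -5.819%, loss ≈ 22270 × 5.819/100 ≈ 1296.
Year 1985: gap = -2.3 × (7.48 - 4.95) = -5.819%, loss ≈ 22270 × 5.819/100 ≈ 1296.
Total lost output = 722 + 2167 + 968 + 1296 + 1296 = 6449 billion.

$6,449 billion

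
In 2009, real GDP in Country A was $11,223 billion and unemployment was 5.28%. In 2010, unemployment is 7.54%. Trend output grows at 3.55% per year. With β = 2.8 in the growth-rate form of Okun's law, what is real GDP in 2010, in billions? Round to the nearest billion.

Δu = 7.54 - 5.28 = 2.26 points.
Okun's law (growth form): g_Y = g_Y* - β × Δu = 3.55 - 2.8 × (2.26) = 3.55 - 6.328 = -2.778%.
Real GDP in the next year = 11223 × (1 - 2.778/100) = 11223 × 0.97222 ≈ 10911 billion.

$10,911 billion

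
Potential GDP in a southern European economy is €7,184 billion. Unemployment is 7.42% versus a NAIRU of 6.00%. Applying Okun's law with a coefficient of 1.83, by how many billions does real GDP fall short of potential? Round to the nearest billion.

Output gap = -1.83 × (7.42 - 6) = -1.83 × 1.42 = -2.5986%.
Actual GDP ≈ 7184 × 0.974014 ≈ 6997 billion, so the shortfall is 7184 - 6997 = 187 billion.

€187 billion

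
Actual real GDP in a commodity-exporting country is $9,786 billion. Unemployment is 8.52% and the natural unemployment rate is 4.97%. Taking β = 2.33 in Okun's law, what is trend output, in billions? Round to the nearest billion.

$10,668 billion

Unemployment gap = 8.52 - 4.97 = 3.55 points, so output gap = -2.33 × 3.55 = -8.2715%.
Since Y = Y* × (1 + gap/100), Y* = 9786/0.917285 ≈ 10668 billion.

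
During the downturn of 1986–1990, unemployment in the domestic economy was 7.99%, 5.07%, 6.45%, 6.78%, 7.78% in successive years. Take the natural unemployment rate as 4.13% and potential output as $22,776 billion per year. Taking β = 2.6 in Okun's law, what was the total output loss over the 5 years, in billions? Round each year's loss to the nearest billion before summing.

Year 1986: gap = -2.6 × (7.99 - 4.13) = -10.036%, loss ≈ 22776 × 10.036/100 ≈ 2286.
Year 1987: gap = -2.6 × (5.07 - 4.13) = -2.444%, loss ≈ 22776 × 2.444/100 ≈ 557.
Year 1988: gap = -2.6 × (6.45 - 4.13) = -6.032%, loss ≈ 22776 × 6.032/100 ≈ 1374.
Year 1989: gap = -2.6 × (6.78 - 4.13) = -6.89%, loss ≈ 22776 × 6.89/100 ≈ 1569.
Year 1990: gap = -2.6 × (7.78 - 4.13) = -9.49%, loss ≈ 22776 × 9.49/100 ≈ 2161.
Total lost output = 2286 + 557 + 1374 + 1569 + 2161 = 7947 billion.

$7,947 billion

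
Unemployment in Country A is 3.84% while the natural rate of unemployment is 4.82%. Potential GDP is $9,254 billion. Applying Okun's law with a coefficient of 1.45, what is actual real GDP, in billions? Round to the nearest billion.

$9,385 billion

Unemployment gap = 3.84 - 4.82 = -0.98 points, so the output gap is -1.45 × (-0.98) = 1.421%.
Actual GDP = 9254 × (1 + 1.421/100) = 9254 × 1.01421 ≈ 9385 billion.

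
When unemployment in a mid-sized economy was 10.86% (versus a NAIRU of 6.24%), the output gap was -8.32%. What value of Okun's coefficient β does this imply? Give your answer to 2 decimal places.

β ≈ 1.80

Okun's law: output gap = -β × (u - u*).
-8.32 = -β × (10.86 - 6.24) = -β × 4.62, so β = 8.32/4.62 = 1.80.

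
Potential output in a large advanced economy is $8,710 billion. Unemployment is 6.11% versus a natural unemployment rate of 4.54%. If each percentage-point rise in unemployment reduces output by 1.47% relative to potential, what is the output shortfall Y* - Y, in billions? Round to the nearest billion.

$201 billion

Output gap = -1.47 × (6.11 - 4.54) = -1.47 × 1.57 = -2.3079%.
Actual GDP ≈ 8710 × 0.976921 ≈ 8509 billion, so the shortfall is 8710 - 8509 = 201 billion.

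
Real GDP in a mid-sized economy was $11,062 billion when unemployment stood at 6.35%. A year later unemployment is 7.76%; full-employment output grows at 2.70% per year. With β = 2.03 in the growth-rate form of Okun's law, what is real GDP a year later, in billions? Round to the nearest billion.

Δu = 7.76 - 6.35 = 1.41 points.
Okun's law (growth form): g_Y = g_Y* - β × Δu = 2.70 - 2.03 × (1.41) = 2.7 - 2.8623 = -0.1623%.
Real GDP in the next year = 11062 × (1 - 0.1623/100) = 11062 × 0.998377 ≈ 11044 billion.

$11,044 billion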